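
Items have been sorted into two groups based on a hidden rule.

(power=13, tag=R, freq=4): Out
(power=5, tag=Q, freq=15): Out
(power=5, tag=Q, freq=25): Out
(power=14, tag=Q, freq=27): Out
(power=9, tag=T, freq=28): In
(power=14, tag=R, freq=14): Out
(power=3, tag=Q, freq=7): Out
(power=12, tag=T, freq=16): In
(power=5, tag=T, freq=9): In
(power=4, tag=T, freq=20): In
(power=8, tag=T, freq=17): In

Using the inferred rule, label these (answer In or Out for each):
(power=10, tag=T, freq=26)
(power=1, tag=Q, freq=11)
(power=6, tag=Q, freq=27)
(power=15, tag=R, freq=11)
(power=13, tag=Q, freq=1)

In, Out, Out, Out, Out

The distinguishing property — tag is T — holds for all the 'In' cases and none of the 'Out' cases.
In: (power=10, tag=T, freq=26), since tag is T.
Out: (power=1, tag=Q, freq=11), since tag is Q.
Out: (power=6, tag=Q, freq=27), since tag is Q.
Out: (power=15, tag=R, freq=11), since tag is R.
Out: (power=13, tag=Q, freq=1), since tag is Q.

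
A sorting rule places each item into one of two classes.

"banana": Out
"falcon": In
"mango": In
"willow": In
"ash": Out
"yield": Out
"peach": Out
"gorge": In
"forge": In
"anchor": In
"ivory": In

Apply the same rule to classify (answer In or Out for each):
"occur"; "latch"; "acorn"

The simplest hypothesis consistent with all the labels is: contains 'o'.
"occur" → has 'o' → In.
"latch" → no 'o' → Out.
"acorn" → has 'o' → In.

In, Out, In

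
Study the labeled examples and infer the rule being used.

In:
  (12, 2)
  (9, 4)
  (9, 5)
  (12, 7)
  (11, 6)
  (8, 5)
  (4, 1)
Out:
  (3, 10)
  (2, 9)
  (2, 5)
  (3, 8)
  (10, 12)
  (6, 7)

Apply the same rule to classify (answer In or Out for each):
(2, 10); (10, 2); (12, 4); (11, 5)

Out, In, In, In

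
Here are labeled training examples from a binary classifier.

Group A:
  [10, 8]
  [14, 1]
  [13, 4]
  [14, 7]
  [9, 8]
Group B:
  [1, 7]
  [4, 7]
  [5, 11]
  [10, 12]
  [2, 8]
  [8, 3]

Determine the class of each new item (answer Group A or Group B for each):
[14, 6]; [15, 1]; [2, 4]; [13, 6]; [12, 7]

Rule: first > second AND sum ≥ 15. This holds for each 'Group A' example and fails for each 'Group B' one.
Group A: [14, 6], since 14 > 6, 14+6 = 20.
Group A: [15, 1], since 15 > 1, 15+1 = 16.
Group B: [2, 4], since 2 < 4, 2+4 = 6.
Group A: [13, 6], since 13 > 6, 13+6 = 19.
Group A: [12, 7], since 12 > 7, 12+7 = 19.

Group A, Group A, Group B, Group A, Group A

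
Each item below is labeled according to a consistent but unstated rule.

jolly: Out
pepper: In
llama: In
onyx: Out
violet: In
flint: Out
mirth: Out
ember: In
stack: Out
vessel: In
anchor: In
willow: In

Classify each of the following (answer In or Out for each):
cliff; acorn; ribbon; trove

The simplest hypothesis consistent with all the labels is: has ≥ 2 vowels.
cliff: Out (1 vowel).
acorn: In (2 vowels).
ribbon: In (2 vowels).
trove: In (2 vowels).

Out, In, In, In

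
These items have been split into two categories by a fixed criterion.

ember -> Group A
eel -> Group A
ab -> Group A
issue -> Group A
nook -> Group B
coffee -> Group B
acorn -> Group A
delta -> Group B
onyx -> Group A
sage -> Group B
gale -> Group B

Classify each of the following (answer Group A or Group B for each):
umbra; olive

Group A, Group A

The simplest hypothesis consistent with all the labels is: starts with a vowel.
umbra — starts with 'u', hence Group A. olive — starts with 'o', hence Group A.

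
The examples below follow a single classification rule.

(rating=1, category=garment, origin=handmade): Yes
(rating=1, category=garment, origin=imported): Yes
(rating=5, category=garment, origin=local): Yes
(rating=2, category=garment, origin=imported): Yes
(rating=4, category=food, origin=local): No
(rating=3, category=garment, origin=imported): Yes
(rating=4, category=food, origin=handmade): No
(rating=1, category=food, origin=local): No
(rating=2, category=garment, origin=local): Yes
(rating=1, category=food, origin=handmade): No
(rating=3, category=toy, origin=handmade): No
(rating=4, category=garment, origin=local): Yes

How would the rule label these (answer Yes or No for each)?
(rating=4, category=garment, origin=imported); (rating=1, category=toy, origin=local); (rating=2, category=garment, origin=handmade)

Yes, No, Yes

Every 'Yes' example satisfies: category is garment. None of the 'No' examples do.
(rating=4, category=garment, origin=imported) — category is garment, hence Yes. (rating=1, category=toy, origin=local) — category is toy, hence No. (rating=2, category=garment, origin=handmade) — category is garment, hence Yes.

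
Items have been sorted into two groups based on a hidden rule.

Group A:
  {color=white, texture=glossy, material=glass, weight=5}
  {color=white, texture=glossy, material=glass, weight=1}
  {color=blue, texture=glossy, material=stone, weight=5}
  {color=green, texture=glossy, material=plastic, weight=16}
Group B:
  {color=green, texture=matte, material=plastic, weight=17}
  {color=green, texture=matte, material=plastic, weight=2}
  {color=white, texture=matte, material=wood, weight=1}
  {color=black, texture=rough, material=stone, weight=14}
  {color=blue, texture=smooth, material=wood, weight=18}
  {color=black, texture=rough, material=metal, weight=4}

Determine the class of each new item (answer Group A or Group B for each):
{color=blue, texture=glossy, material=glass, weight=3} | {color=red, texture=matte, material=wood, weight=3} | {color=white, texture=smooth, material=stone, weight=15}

Group A, Group B, Group B

Every 'Group A' example satisfies: texture is glossy. None of the 'Group B' examples do.
{color=blue, texture=glossy, material=glass, weight=3} → texture is glossy → Group A. {color=red, texture=matte, material=wood, weight=3} → texture is matte → Group B. {color=white, texture=smooth, material=stone, weight=15} → texture is smooth → Group B.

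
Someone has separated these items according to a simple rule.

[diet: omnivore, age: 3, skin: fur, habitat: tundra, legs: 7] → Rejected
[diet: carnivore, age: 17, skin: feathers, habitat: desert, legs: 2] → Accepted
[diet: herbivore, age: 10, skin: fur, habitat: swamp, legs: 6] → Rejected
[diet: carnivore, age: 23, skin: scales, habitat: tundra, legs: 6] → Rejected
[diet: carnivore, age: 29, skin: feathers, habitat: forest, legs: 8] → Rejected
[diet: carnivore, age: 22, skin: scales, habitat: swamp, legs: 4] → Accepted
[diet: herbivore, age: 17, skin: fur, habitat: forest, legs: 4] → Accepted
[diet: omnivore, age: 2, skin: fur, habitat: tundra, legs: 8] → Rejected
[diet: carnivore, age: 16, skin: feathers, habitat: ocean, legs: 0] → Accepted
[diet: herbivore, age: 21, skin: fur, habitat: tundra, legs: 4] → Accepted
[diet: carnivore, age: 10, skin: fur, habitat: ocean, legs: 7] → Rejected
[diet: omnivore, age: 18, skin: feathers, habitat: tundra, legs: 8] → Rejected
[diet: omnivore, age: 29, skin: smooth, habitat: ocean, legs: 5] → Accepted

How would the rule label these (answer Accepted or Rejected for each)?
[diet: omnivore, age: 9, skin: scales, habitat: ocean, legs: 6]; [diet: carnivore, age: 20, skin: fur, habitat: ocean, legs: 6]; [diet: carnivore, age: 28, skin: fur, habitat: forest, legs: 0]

Rejected, Rejected, Accepted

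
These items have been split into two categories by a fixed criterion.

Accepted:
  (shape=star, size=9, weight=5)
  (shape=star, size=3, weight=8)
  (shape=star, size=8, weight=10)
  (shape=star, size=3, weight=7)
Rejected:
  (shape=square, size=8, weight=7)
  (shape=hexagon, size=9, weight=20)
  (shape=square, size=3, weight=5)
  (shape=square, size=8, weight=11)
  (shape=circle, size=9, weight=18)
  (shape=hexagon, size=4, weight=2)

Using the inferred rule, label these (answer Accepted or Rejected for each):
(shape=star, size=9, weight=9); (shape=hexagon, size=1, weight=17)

The simplest hypothesis consistent with all the labels is: shape is star.
(shape=star, size=9, weight=9) → shape is star → Accepted. (shape=hexagon, size=1, weight=17) → shape is hexagon → Rejected.

Accepted, Rejected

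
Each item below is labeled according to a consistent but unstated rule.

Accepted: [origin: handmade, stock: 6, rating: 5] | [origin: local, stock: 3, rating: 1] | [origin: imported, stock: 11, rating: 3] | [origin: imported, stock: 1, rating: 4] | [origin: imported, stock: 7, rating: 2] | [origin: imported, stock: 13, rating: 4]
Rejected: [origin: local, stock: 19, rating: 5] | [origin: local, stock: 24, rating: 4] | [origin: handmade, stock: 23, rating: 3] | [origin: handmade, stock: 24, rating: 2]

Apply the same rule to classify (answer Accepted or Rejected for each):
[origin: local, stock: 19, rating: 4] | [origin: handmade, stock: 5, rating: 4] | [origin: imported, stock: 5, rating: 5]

Rule: stock ≤ 13. This holds for each 'Accepted' example and fails for each 'Rejected' one.
[origin: local, stock: 19, rating: 4] — stock = 19, hence Rejected.
[origin: handmade, stock: 5, rating: 4] — stock = 5, hence Accepted.
[origin: imported, stock: 5, rating: 5] — stock = 5, hence Accepted.

Rejected, Accepted, Accepted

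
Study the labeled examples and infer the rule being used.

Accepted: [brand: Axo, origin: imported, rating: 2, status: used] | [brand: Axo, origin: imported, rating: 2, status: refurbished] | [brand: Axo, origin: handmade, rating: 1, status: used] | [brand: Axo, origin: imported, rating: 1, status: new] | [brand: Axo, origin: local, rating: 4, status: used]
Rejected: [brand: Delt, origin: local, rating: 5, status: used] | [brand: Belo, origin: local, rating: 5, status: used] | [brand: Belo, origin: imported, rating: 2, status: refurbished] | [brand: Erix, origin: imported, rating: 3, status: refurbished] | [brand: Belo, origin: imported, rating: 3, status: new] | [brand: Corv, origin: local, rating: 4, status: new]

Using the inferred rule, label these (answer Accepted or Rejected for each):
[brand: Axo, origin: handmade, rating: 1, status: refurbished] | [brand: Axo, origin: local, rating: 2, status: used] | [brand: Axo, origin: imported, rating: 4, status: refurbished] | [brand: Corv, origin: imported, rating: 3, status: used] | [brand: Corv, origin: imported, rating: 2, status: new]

The simplest hypothesis consistent with all the labels is: brand is Axo.
Accepted: [brand: Axo, origin: handmade, rating: 1, status: refurbished], since brand is Axo.
Accepted: [brand: Axo, origin: local, rating: 2, status: used], since brand is Axo.
Accepted: [brand: Axo, origin: imported, rating: 4, status: refurbished], since brand is Axo.
Rejected: [brand: Corv, origin: imported, rating: 3, status: used], since brand is Corv.
Rejected: [brand: Corv, origin: imported, rating: 2, status: new], since brand is Corv.

Accepted, Accepted, Accepted, Rejected, Rejected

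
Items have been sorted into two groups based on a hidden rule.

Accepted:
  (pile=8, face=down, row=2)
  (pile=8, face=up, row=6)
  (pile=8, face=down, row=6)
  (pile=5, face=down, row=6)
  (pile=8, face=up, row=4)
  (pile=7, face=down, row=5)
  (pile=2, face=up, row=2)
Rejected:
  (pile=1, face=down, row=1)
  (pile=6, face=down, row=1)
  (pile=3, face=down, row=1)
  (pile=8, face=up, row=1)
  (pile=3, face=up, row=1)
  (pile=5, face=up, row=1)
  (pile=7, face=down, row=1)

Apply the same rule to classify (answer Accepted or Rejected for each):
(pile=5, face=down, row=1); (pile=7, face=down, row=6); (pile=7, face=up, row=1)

Rejected, Accepted, Rejected

'Accepted' ⟺ row ≥ 2.
(pile=5, face=down, row=1) → row = 1 → Rejected. (pile=7, face=down, row=6) → row = 6 → Accepted. (pile=7, face=up, row=1) → row = 1 → Rejected.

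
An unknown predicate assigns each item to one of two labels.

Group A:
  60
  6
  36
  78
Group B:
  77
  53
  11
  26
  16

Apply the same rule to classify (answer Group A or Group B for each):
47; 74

The classifier is using: multiple of 3.
47: 47 = 3·15 + 2 — doesn't match, so Group B. 74: 74 = 3·24 + 2 — doesn't match, so Group B.

Group B, Group B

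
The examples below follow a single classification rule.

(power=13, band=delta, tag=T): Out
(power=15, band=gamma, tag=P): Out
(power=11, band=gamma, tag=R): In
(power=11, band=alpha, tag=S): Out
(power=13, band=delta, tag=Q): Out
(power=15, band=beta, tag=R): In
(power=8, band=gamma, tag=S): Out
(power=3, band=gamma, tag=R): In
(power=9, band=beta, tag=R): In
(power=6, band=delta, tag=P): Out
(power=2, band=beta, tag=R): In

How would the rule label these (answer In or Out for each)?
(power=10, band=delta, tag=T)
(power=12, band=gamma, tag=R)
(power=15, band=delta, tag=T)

Out, In, Out

Rule: tag is R. This holds for each 'In' example and fails for each 'Out' one.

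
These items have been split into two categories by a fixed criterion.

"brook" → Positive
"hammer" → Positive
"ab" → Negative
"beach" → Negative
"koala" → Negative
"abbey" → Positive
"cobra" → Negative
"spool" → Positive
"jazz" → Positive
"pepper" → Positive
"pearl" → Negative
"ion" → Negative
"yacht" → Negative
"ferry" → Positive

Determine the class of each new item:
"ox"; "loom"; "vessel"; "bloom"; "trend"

Negative, Positive, Positive, Positive, Negative

Looking at the examples, the only property every 'Positive' case has and every 'Negative' case lacks is: has a double letter.
"ox": no doubled letter, does not satisfy this → Negative. "loom": 'oo' doubled, matches → Positive. "vessel": 'ss' doubled, matches → Positive. "bloom": 'oo' doubled, matches → Positive. "trend": no doubled letter, does not satisfy this → Negative.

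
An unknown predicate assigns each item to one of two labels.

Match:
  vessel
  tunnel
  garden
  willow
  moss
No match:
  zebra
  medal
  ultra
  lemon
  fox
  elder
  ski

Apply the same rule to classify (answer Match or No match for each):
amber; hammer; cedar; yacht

No match, Match, No match, No match

The common property of the 'Match' items is: even length. No 'No match' item has it.
amber → length 5 → No match. hammer → length 6 → Match. cedar → length 5 → No match. yacht → length 5 → No match.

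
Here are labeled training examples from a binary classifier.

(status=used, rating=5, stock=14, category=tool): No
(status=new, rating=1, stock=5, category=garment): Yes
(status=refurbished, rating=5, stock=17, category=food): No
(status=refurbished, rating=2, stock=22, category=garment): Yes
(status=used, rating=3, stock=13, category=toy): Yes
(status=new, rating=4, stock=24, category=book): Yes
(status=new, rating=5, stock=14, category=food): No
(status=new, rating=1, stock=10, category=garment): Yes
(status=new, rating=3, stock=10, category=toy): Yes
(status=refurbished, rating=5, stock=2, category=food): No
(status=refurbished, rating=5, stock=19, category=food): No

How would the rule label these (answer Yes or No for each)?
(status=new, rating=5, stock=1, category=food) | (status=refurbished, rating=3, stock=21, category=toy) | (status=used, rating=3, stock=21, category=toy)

No, Yes, Yes

The common property of the 'Yes' items is: rating ≤ 4. No 'No' item has it.
No: (status=new, rating=5, stock=1, category=food), since rating = 5.
Yes: (status=refurbished, rating=3, stock=21, category=toy), since rating = 3.
Yes: (status=used, rating=3, stock=21, category=toy), since rating = 3.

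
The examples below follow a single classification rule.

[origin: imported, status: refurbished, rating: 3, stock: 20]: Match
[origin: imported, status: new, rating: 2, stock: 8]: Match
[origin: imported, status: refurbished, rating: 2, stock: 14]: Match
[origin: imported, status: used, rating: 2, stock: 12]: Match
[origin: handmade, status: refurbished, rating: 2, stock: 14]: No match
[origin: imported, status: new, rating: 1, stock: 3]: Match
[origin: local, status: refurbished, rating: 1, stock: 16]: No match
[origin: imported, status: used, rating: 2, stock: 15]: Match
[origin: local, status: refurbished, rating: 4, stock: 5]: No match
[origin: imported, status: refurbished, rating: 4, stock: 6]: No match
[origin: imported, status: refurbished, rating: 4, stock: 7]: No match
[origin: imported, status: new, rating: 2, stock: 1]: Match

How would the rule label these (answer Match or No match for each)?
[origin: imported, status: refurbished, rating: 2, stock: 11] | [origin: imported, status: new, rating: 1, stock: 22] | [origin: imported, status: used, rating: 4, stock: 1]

Match, Match, No match

The simplest hypothesis consistent with all the labels is: origin is imported AND rating ≤ 3.
[origin: imported, status: refurbished, rating: 2, stock: 11]: origin is imported, rating = 2, has this property → Match.
[origin: imported, status: new, rating: 1, stock: 22]: origin is imported, rating = 1, has this property → Match.
[origin: imported, status: used, rating: 4, stock: 1]: origin is imported, rating = 4, doesn't qualify → No match.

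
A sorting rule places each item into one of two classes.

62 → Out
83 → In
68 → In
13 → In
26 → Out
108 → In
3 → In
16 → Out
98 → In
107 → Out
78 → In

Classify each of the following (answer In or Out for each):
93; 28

A rule that fits every label: ≡ 3 (mod 5) — true of each 'In' example, false of each 'Out' one.
93 — 93 mod 5 = 3, hence In. 28 — 28 mod 5 = 3, hence In.

In, In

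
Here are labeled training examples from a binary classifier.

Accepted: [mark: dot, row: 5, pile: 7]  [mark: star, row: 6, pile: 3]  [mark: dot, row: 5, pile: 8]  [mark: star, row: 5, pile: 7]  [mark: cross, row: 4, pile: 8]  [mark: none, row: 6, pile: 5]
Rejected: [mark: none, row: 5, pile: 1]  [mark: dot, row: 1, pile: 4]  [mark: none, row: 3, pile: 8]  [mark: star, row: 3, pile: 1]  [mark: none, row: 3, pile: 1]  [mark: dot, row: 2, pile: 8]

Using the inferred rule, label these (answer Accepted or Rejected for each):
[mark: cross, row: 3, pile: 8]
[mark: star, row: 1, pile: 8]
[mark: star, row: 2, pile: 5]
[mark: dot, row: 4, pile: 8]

The pattern is that an item is 'Accepted' exactly when: row ≥ 4 AND pile ≥ 3.
[mark: cross, row: 3, pile: 8] → row = 3, pile = 8 → Rejected.
[mark: star, row: 1, pile: 8] → row = 1, pile = 8 → Rejected.
[mark: star, row: 2, pile: 5] → row = 2, pile = 5 → Rejected.
[mark: dot, row: 4, pile: 8] → row = 4, pile = 8 → Accepted.

Rejected, Rejected, Rejected, Accepted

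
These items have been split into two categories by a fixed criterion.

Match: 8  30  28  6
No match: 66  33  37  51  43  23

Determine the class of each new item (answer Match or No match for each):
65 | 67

The distinguishing property — even AND at most 30 — holds for all the 'Match' cases and none of the 'No match' cases.
65 — 65 is odd, 65 > 30, hence No match.
67 — 67 is odd, 67 > 30, hence No match.

No match, No match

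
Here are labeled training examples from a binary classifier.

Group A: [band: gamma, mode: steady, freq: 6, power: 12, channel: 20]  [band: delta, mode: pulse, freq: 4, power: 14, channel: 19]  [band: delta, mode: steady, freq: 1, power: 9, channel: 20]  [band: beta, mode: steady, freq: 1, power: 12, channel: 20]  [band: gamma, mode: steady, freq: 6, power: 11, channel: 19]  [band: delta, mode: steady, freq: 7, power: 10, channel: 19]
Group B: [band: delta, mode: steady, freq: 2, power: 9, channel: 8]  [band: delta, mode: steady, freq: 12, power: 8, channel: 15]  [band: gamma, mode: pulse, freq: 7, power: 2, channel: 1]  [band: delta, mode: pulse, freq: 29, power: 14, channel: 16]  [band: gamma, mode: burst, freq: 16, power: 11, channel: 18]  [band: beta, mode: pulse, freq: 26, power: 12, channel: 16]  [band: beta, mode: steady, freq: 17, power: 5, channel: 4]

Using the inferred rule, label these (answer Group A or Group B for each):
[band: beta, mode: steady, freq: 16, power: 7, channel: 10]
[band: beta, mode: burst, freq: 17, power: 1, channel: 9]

Group B, Group B

The simplest hypothesis consistent with all the labels is: channel ≥ 19.
[band: beta, mode: steady, freq: 16, power: 7, channel: 10] → channel = 10 → Group B.
[band: beta, mode: burst, freq: 17, power: 1, channel: 9] → channel = 9 → Group B.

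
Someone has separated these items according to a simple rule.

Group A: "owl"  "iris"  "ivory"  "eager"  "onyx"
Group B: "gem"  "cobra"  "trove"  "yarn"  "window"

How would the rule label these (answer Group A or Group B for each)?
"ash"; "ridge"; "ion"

Group A, Group B, Group A

One predicate separates the groups cleanly: starts with a vowel.
"ash" → starts with 'a' → Group A.
"ridge" → starts with 'r' → Group B.
"ion" → starts with 'i' → Group A.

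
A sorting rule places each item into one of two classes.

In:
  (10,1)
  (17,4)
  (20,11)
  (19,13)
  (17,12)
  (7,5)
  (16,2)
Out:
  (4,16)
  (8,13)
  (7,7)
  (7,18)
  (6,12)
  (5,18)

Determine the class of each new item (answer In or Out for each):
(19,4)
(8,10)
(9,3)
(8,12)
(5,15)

In, Out, In, Out, Out

All 'In' examples share one property — first > second — and every 'Out' example lacks it.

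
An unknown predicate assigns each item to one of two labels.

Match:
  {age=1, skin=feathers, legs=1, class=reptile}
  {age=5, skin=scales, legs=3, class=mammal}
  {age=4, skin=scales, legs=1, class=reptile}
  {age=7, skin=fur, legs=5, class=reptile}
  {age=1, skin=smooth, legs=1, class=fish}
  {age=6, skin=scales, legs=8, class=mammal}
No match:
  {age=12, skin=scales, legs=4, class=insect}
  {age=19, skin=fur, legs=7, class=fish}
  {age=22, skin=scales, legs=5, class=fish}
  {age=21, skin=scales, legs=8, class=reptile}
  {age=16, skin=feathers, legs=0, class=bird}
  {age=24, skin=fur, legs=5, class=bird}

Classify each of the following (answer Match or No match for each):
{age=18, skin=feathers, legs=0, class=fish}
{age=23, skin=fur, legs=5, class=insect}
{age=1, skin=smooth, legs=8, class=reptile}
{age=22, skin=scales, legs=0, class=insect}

No match, No match, Match, No match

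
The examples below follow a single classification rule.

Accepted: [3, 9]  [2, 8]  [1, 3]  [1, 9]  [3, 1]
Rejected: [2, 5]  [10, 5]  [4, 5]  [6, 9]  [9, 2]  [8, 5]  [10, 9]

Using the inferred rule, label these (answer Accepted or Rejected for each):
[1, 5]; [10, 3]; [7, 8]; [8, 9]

Accepted, Rejected, Rejected, Rejected

One predicate separates the groups cleanly: sum is even.
[1, 5] → 1+5 = 6 → Accepted.
[10, 3] → 10+3 = 13 → Rejected.
[7, 8] → 7+8 = 15 → Rejected.
[8, 9] → 8+9 = 17 → Rejected.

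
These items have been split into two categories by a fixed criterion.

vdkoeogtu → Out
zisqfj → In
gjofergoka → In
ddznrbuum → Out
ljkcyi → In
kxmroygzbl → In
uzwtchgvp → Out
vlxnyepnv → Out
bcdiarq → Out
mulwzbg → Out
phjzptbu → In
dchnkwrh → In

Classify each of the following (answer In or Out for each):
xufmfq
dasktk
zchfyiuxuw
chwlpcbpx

In, In, In, Out

The classifier is using: even length.
xufmfq: length 6, has this property → In. dasktk: length 6, has this property → In. zchfyiuxuw: length 10, has this property → In. chwlpcbpx: length 9, fails this test → Out.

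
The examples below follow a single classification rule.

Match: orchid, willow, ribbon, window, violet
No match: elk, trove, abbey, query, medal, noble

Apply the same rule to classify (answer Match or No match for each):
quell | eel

No match, No match

A rule that fits every label: even length — true of each 'Match' example, false of each 'No match' one.
No match: quell, since length 5.
No match: eel, since length 3.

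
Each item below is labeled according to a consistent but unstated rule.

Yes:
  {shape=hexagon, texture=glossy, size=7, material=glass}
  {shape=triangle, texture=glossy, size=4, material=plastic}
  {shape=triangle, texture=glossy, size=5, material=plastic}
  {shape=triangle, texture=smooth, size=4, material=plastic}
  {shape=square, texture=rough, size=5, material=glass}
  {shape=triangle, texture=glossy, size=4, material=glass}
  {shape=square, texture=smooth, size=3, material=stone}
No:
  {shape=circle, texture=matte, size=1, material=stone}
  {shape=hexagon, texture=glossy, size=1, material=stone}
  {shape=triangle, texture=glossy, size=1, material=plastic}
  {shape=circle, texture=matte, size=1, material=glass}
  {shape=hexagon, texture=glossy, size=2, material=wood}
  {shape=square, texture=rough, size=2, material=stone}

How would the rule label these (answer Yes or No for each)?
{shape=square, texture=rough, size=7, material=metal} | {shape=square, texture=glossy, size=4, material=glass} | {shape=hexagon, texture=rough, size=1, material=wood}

'Yes' ⟺ size ≥ 3.
Yes: {shape=square, texture=rough, size=7, material=metal}, since size = 7.
Yes: {shape=square, texture=glossy, size=4, material=glass}, since size = 4.
No: {shape=hexagon, texture=rough, size=1, material=wood}, since size = 1.

Yes, Yes, No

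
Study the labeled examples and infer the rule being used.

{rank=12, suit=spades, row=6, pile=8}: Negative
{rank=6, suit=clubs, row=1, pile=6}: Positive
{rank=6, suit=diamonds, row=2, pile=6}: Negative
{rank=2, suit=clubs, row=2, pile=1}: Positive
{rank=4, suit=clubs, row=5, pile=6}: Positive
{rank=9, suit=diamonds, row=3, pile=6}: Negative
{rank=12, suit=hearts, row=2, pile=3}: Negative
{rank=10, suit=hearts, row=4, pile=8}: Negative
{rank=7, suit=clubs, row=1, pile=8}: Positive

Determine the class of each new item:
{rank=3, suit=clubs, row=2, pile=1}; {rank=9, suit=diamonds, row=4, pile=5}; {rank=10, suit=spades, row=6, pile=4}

All 'Positive' examples share one property — suit is clubs — and every 'Negative' example lacks it.
{rank=3, suit=clubs, row=2, pile=1}: Positive (suit is clubs). {rank=9, suit=diamonds, row=4, pile=5}: Negative (suit is diamonds). {rank=10, suit=spades, row=6, pile=4}: Negative (suit is spades).

Positive, Negative, Negative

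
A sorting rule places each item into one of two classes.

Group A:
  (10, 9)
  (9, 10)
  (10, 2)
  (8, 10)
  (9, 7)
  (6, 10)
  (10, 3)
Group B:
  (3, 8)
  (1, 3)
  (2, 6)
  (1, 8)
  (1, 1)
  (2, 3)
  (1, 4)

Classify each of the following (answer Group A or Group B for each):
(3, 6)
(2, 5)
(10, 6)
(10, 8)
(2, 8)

Group B, Group B, Group A, Group A, Group B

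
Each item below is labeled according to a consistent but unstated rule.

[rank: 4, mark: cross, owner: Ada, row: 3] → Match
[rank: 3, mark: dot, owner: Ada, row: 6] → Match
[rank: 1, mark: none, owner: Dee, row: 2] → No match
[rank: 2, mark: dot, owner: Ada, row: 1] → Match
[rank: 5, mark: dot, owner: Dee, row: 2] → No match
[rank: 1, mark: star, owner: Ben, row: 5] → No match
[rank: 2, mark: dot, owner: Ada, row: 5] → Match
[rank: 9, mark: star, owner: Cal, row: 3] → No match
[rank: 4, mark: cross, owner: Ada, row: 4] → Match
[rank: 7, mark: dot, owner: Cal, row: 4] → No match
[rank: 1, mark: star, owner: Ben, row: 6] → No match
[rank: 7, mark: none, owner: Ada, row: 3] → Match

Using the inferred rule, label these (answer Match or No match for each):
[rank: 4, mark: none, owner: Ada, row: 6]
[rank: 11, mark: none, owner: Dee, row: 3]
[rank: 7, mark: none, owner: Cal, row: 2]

All 'Match' examples share one property — owner is Ada — and every 'No match' example lacks it.

Match, No match, No match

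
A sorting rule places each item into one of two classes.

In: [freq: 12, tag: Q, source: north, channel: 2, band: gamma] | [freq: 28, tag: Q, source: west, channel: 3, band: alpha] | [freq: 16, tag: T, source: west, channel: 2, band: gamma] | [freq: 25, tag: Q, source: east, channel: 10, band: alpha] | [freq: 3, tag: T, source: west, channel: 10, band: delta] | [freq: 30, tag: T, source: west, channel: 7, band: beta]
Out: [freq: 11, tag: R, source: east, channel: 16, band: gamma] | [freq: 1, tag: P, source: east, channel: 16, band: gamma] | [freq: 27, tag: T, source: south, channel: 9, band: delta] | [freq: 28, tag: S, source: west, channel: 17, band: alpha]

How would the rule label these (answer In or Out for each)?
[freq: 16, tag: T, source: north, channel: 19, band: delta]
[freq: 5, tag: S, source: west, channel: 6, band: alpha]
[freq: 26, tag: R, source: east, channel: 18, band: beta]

Out, In, Out

The common property of the 'In' items is: freq ≠ 27 AND channel ≤ 10. No 'Out' item has it.
[freq: 16, tag: T, source: north, channel: 19, band: delta] — freq = 16, channel = 19, hence Out.
[freq: 5, tag: S, source: west, channel: 6, band: alpha] — freq = 5, channel = 6, hence In.
[freq: 26, tag: R, source: east, channel: 18, band: beta] — freq = 26, channel = 18, hence Out.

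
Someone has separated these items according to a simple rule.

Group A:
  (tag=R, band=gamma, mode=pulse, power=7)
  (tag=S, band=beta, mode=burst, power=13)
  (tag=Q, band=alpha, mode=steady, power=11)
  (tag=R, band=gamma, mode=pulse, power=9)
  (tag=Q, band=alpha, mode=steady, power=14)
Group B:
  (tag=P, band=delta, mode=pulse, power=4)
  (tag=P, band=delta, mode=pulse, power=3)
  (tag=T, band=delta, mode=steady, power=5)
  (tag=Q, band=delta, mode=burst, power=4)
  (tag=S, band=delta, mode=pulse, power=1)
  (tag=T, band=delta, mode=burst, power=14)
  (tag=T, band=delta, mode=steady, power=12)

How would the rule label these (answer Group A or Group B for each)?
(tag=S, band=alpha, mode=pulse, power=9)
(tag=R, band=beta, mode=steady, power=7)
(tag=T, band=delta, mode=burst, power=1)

The pattern is that an item is 'Group A' exactly when: band is not delta.
(tag=S, band=alpha, mode=pulse, power=9): band is alpha, passes → Group A.
(tag=R, band=beta, mode=steady, power=7): band is beta, passes → Group A.
(tag=T, band=delta, mode=burst, power=1): band is delta, does not fit → Group B.

Group A, Group A, Group B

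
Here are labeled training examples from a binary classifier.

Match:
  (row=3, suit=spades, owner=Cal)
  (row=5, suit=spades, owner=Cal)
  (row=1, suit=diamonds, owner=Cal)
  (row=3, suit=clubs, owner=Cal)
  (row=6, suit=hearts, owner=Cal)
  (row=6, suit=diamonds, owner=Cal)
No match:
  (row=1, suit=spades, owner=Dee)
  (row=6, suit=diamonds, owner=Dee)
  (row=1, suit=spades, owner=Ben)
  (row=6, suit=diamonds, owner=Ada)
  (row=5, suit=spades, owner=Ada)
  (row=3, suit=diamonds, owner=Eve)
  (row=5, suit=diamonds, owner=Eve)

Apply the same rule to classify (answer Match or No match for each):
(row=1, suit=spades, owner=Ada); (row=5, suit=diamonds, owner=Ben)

All 'Match' examples share one property — owner is Cal — and every 'No match' example lacks it.
(row=1, suit=spades, owner=Ada): No match (owner is Ada). (row=5, suit=diamonds, owner=Ben): No match (owner is Ben).

No match, No match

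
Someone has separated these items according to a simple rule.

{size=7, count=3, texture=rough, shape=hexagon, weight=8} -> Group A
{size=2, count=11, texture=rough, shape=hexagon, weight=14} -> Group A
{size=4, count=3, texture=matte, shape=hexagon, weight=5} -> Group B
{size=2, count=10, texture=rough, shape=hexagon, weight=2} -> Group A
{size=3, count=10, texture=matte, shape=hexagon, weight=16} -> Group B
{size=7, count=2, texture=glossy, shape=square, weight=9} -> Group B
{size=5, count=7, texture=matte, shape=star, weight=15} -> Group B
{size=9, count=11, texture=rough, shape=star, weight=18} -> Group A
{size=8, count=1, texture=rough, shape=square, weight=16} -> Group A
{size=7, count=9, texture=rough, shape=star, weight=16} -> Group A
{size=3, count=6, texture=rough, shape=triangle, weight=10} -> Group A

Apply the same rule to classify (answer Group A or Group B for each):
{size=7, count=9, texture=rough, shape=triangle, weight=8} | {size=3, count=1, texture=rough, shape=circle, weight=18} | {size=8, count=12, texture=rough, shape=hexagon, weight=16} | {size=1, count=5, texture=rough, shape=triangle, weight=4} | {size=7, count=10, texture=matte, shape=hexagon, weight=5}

Group A, Group A, Group A, Group A, Group B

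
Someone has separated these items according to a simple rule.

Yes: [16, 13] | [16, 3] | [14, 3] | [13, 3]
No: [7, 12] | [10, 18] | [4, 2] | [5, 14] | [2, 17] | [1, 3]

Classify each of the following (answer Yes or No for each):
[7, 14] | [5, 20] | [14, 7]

The common property of the 'Yes' items is: first ≥ 12. No 'No' item has it.

No, No, Yes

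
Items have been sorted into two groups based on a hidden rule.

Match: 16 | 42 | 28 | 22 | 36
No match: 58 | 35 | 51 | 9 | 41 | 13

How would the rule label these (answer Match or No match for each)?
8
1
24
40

The simplest hypothesis consistent with all the labels is: even AND at most 42.
8: Match (8 is even, 8 ≤ 42). 1: No match (1 is odd, 1 ≤ 42). 24: Match (24 is even, 24 ≤ 42). 40: Match (40 is even, 40 ≤ 42).

Match, No match, Match, Match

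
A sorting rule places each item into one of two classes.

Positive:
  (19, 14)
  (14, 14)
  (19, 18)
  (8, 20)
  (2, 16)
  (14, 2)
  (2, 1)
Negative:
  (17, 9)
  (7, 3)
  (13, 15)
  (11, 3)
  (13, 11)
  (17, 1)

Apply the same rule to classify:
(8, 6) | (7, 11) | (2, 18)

Comparing the two groups points to one rule — product is even.
(8, 6): Positive (8·6 = 48).
(7, 11): Negative (7·11 = 77).
(2, 18): Positive (2·18 = 36).

Positive, Negative, Positive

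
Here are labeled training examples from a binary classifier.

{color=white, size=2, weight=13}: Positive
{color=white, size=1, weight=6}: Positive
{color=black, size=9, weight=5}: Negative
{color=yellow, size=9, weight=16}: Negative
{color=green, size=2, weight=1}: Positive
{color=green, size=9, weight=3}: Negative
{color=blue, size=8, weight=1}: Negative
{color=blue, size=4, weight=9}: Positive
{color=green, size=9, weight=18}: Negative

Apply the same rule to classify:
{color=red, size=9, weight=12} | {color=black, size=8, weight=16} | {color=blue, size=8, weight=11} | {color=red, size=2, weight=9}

Negative, Negative, Negative, Positive

The rule appears to be: size ≤ 4.
{color=red, size=9, weight=12}: size = 9, fails the rule → Negative.
{color=black, size=8, weight=16}: size = 8, fails the rule → Negative.
{color=blue, size=8, weight=11}: size = 8, fails the rule → Negative.
{color=red, size=2, weight=9}: size = 2, checks out → Positive.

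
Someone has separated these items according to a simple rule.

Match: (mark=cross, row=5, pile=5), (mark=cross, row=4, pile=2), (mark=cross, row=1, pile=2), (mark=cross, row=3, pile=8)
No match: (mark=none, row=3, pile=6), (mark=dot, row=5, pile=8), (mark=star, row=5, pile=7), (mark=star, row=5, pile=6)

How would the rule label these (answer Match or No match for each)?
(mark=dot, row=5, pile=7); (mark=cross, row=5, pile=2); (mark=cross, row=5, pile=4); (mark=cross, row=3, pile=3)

Looking at the examples, the only property every 'Match' case has and every 'No match' case lacks is: mark is cross.
(mark=dot, row=5, pile=7): mark is dot — does not pass, so No match.
(mark=cross, row=5, pile=2): mark is cross — meets the rule, so Match.
(mark=cross, row=5, pile=4): mark is cross — meets the rule, so Match.
(mark=cross, row=3, pile=3): mark is cross — meets the rule, so Match.

No match, Match, Match, Match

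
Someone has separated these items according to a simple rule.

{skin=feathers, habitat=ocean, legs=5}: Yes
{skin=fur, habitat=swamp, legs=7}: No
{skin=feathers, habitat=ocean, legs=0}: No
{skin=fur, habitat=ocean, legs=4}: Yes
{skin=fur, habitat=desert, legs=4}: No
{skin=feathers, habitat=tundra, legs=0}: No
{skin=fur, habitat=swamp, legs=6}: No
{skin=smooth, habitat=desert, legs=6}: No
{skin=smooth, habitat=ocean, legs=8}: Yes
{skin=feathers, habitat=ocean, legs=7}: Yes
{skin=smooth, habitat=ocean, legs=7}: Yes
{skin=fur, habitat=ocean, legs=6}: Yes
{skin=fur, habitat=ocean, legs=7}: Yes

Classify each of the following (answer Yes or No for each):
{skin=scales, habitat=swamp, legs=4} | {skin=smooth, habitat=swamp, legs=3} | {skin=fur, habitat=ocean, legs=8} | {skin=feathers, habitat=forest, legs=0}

The classifier is using: habitat is ocean AND legs ≥ 4.

No, No, Yes, No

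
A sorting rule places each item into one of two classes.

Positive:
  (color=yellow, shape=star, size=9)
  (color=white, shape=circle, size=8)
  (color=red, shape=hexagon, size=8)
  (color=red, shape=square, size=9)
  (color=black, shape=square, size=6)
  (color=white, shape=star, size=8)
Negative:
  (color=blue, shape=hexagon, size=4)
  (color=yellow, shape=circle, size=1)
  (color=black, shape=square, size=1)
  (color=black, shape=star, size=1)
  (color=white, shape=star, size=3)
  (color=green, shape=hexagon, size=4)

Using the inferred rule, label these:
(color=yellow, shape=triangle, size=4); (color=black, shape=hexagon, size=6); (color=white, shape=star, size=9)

Negative, Positive, Positive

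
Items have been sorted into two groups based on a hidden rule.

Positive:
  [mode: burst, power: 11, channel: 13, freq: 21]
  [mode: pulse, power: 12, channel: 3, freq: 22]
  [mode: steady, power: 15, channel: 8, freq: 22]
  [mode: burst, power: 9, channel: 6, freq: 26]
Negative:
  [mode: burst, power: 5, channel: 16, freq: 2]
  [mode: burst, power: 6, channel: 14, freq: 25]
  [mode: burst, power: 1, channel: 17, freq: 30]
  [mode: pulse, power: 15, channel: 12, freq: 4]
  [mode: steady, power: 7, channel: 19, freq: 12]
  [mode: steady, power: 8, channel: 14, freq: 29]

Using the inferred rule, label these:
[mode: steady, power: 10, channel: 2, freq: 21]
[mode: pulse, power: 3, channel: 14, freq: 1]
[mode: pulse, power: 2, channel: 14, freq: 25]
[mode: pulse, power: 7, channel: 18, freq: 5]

A rule that fits every label: power ≥ 9 AND freq ≥ 12 — true of each 'Positive' example, false of each 'Negative' one.

Positive, Negative, Negative, Negative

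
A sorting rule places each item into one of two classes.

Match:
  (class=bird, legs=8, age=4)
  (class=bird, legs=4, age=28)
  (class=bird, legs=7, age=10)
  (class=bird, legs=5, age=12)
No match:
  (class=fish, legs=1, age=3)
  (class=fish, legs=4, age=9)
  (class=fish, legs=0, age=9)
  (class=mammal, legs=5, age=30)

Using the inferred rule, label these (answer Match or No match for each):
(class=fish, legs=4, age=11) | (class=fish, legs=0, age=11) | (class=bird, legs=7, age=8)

One predicate separates the groups cleanly: class is bird.
(class=fish, legs=4, age=11) — class is fish, hence No match. (class=fish, legs=0, age=11) — class is fish, hence No match. (class=bird, legs=7, age=8) — class is bird, hence Match.

No match, No match, Match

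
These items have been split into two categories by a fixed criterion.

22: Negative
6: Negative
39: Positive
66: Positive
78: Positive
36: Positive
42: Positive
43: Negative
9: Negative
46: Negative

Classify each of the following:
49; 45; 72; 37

Negative, Positive, Positive, Negative

The pattern is that an item is 'Positive' exactly when: multiple of 3 AND at least 22.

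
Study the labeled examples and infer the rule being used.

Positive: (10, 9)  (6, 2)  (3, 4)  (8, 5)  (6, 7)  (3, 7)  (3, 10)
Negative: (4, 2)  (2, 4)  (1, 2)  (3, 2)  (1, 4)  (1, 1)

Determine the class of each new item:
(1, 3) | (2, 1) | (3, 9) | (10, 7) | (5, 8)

Negative, Negative, Positive, Positive, Positive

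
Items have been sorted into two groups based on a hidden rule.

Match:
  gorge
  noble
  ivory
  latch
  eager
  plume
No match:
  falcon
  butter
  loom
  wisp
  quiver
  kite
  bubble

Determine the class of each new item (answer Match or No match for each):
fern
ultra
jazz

No match, Match, No match

The simplest hypothesis consistent with all the labels is: odd length.
fern: length 4 — doesn't qualify, so No match.
ultra: length 5 — fits, so Match.
jazz: length 4 — doesn't qualify, so No match.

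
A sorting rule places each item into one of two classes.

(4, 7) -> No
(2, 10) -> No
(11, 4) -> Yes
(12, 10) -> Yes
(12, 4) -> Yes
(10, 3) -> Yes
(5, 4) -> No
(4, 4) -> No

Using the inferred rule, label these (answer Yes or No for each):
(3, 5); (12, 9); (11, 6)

'Yes' ⟺ sum ≥ 13.

No, Yes, Yes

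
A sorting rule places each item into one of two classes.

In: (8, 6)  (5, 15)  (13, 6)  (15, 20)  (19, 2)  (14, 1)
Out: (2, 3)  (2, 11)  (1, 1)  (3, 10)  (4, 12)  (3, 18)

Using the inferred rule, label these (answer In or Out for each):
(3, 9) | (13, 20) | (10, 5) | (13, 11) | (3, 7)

Out, In, In, In, Out

The classifier is using: first ≥ 5.
(3, 9): Out (first 3). (13, 20): In (first 13). (10, 5): In (first 10). (13, 11): In (first 13). (3, 7): Out (first 3).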